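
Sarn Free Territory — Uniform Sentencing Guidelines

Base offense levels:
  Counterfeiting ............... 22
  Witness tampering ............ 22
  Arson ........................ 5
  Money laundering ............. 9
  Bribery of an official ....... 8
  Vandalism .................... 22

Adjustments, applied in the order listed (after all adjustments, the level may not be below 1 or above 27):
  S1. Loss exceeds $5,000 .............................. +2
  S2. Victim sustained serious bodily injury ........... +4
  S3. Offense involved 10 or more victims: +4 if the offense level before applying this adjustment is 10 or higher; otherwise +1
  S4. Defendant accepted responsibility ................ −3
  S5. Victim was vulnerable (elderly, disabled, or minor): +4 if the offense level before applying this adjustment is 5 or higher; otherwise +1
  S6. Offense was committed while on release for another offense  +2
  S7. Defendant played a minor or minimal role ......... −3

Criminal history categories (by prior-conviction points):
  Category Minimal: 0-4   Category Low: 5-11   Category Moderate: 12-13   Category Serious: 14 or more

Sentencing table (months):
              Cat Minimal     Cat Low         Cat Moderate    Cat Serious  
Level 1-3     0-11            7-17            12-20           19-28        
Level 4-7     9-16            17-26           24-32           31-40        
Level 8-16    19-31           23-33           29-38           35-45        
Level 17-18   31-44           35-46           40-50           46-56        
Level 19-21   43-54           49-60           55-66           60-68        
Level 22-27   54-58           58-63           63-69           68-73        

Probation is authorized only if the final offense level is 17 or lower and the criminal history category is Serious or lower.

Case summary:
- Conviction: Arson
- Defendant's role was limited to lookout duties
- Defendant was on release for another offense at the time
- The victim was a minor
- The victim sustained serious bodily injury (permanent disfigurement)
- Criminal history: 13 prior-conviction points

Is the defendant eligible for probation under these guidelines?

Yes

Base offense level for arson: 5.
S1 does not apply.
S2 applies: 5 + 4 = 9.
S3 does not apply.
S5 applies (level before this adjustment is 9 ≥ 5, so +4): 9 + 4 = 13.
S6 applies: 13 + 2 = 15.
S7 applies: 15 − 3 = 12.
Final offense level: 12.
Criminal history: 13 prior points → Category Moderate (12-13).
Level 12 falls in the 8-16 band.
Grid: Level 8-16 × Category Moderate = 29-38 months.
Probation check: level 12 ≤ 17 and category Moderate ≤ Serious → eligible.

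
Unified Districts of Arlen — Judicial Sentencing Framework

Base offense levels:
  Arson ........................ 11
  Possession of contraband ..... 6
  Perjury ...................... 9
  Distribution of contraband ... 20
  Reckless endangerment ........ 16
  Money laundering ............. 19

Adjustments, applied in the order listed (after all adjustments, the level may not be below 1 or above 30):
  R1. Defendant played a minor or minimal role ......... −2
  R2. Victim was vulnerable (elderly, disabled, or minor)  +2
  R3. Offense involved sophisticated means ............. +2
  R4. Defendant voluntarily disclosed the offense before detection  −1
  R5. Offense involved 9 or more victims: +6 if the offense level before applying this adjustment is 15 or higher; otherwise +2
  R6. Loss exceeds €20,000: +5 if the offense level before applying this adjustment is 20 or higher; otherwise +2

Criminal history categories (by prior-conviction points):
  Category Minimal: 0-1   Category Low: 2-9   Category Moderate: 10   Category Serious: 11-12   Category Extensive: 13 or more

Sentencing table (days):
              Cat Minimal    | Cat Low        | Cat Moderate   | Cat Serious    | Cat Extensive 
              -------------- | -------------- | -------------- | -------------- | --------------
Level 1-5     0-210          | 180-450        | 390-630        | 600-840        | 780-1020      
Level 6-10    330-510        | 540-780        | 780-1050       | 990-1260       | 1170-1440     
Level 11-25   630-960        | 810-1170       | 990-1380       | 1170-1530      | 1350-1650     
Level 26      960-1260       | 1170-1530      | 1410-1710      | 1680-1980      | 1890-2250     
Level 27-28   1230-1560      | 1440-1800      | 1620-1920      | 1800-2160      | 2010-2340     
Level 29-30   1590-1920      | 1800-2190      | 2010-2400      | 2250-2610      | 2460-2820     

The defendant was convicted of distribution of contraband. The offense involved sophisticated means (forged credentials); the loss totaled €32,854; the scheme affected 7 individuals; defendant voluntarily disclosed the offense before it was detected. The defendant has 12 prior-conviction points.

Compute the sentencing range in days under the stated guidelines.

1680-1980 days

Base offense level for distribution of contraband: 20.
R2 does not apply.
R3 applies: 20 + 2 = 22.
R4 applies: 22 − 1 = 21.
R6 applies (level before this adjustment is 21 ≥ 20, so +5): 21 + 5 = 26.
Final offense level: 26.
Criminal history: 12 prior points → Category Serious (11-12).
Level 26 falls in the 26 band.
Grid: Level 26 × Category Serious = 1680-1980 days.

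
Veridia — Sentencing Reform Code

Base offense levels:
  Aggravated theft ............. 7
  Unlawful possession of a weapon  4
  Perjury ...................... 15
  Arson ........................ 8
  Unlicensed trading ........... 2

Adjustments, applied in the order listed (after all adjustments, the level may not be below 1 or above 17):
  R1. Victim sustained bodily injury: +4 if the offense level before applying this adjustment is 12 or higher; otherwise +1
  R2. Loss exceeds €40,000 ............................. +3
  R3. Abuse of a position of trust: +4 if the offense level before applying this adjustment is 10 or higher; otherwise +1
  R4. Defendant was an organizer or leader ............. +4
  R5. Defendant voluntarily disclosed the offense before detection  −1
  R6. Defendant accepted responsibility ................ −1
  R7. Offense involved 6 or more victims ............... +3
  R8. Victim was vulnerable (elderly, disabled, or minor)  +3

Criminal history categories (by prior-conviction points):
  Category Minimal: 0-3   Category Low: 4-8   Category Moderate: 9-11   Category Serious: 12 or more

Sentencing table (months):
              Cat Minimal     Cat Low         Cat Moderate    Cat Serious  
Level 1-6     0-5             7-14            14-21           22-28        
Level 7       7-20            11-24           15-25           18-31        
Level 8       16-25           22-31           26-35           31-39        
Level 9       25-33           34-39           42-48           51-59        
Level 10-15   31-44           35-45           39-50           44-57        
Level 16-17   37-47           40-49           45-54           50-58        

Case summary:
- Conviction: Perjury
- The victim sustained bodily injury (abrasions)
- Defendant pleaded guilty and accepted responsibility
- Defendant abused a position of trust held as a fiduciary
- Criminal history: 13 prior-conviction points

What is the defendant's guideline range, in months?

50-58 months

Base offense level for perjury: 15.
R1 applies (level before this adjustment is 15 ≥ 12, so +4): 15 + 4 = 19.
R3 applies (level before this adjustment is 19 ≥ 10, so +4): 19 + 4 = 23.
R4 does not apply.
R6 applies: 23 − 1 = 22.
R7 does not apply.
R8 does not apply.
Level 22 exceeds the maximum of 17; capped at 17.
Final offense level: 17.
Criminal history: 13 prior points → Category Serious (12+).
Level 17 falls in the 16-17 band.
Grid: Level 16-17 × Category Serious = 50-58 months.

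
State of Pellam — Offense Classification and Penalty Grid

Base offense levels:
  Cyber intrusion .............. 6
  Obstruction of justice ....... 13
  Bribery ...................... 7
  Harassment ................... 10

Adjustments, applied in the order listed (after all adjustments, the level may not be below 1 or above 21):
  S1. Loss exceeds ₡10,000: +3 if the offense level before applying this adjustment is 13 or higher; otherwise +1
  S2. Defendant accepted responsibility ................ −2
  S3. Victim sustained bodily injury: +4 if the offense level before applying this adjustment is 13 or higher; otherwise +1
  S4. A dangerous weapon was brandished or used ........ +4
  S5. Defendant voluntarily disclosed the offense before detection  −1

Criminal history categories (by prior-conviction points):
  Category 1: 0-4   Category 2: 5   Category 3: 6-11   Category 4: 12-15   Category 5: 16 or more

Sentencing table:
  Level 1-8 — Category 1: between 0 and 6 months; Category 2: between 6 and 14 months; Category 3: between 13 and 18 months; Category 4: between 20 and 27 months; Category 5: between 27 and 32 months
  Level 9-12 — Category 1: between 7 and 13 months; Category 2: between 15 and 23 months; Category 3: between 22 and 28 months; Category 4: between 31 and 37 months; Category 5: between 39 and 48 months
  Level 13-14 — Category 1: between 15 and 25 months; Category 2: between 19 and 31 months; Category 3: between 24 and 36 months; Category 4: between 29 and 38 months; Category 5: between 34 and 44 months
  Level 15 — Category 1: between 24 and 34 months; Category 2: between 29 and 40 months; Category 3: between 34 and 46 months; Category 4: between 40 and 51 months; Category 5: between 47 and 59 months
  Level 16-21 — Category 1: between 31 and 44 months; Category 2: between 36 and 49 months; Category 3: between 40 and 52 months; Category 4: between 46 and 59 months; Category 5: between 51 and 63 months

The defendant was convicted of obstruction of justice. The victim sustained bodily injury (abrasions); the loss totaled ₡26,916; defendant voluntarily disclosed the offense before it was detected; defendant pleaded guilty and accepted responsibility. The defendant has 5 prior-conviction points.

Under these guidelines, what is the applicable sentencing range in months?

Base offense level for obstruction of justice: 13.
S1 applies (level before this adjustment is 13 ≥ 13, so +3): 13 + 3 = 16.
S2 applies: 16 − 2 = 14.
S3 applies (level before this adjustment is 14 ≥ 13, so +4): 14 + 4 = 18.
S5 applies: 18 − 1 = 17.
Final offense level: 17.
Criminal history: 5 prior points → Category 2 (5).
Level 17 falls in the 16-21 band.
Grid: Level 16-21 × Category 2 = 36-49 months.

36-49 months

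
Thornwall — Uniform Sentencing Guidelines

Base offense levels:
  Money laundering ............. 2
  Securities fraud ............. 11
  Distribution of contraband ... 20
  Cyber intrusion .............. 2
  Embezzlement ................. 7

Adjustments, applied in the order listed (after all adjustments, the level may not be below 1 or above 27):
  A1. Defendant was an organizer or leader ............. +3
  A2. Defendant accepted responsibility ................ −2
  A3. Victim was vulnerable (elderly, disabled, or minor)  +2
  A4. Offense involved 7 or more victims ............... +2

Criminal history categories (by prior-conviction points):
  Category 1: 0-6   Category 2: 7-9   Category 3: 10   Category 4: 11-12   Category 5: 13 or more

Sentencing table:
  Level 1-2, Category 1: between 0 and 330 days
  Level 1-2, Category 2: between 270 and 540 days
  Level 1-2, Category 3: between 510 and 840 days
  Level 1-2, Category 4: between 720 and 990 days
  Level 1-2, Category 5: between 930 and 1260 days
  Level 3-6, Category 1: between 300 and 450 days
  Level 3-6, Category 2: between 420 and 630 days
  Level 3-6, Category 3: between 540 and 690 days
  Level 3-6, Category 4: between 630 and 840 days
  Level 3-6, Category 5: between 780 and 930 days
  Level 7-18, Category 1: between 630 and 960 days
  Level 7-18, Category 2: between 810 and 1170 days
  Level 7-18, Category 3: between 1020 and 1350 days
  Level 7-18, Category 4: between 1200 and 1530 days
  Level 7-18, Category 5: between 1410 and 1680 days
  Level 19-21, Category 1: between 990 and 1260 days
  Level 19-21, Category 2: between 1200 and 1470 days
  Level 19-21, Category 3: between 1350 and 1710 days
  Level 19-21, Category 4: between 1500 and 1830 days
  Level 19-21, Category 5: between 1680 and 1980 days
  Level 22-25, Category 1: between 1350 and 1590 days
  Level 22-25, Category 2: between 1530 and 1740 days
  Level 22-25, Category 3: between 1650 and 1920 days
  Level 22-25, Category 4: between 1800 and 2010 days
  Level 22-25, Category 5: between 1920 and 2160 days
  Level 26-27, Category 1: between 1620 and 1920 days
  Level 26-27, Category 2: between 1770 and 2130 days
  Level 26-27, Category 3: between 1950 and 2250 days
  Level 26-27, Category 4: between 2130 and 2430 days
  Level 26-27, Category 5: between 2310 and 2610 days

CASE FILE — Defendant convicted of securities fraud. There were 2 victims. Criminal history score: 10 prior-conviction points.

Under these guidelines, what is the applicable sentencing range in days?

Base offense level for securities fraud: 11.
Final offense level: 11.
Criminal history: 10 prior points → Category 3 (10).
Level 11 falls in the 7-18 band.
Grid: Level 7-18 × Category 3 = 1020-1350 days.

1020-1350 days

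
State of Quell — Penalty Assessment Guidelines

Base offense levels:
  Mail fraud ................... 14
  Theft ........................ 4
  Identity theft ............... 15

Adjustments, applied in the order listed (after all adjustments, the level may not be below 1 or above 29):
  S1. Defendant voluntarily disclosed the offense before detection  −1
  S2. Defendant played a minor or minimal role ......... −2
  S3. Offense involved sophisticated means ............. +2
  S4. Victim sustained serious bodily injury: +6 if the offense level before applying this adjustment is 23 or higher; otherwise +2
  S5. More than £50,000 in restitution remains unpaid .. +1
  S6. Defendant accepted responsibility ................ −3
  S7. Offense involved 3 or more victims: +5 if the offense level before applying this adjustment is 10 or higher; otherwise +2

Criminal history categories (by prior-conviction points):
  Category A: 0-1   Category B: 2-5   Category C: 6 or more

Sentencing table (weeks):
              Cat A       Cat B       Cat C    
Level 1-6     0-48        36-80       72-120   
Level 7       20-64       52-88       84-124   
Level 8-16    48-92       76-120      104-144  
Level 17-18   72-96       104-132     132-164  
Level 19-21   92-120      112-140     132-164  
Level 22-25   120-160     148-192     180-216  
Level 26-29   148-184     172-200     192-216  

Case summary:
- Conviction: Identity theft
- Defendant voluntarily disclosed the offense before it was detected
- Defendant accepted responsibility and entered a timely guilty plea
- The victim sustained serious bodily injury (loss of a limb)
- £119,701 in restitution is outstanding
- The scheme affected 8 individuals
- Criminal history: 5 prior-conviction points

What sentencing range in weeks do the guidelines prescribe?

Base offense level for identity theft: 15.
S1 applies: 15 − 1 = 14.
S3 does not apply.
S4 applies (level before this adjustment is 14 < 23, so +2): 14 + 2 = 16.
S5 applies: 16 + 1 = 17.
S6 applies: 17 − 3 = 14.
S7 applies (level before this adjustment is 14 ≥ 10, so +5): 14 + 5 = 19.
Final offense level: 19.
Criminal history: 5 prior points → Category B (2-5).
Level 19 falls in the 19-21 band.
Grid: Level 19-21 × Category B = 112-140 weeks.

112-140 weeks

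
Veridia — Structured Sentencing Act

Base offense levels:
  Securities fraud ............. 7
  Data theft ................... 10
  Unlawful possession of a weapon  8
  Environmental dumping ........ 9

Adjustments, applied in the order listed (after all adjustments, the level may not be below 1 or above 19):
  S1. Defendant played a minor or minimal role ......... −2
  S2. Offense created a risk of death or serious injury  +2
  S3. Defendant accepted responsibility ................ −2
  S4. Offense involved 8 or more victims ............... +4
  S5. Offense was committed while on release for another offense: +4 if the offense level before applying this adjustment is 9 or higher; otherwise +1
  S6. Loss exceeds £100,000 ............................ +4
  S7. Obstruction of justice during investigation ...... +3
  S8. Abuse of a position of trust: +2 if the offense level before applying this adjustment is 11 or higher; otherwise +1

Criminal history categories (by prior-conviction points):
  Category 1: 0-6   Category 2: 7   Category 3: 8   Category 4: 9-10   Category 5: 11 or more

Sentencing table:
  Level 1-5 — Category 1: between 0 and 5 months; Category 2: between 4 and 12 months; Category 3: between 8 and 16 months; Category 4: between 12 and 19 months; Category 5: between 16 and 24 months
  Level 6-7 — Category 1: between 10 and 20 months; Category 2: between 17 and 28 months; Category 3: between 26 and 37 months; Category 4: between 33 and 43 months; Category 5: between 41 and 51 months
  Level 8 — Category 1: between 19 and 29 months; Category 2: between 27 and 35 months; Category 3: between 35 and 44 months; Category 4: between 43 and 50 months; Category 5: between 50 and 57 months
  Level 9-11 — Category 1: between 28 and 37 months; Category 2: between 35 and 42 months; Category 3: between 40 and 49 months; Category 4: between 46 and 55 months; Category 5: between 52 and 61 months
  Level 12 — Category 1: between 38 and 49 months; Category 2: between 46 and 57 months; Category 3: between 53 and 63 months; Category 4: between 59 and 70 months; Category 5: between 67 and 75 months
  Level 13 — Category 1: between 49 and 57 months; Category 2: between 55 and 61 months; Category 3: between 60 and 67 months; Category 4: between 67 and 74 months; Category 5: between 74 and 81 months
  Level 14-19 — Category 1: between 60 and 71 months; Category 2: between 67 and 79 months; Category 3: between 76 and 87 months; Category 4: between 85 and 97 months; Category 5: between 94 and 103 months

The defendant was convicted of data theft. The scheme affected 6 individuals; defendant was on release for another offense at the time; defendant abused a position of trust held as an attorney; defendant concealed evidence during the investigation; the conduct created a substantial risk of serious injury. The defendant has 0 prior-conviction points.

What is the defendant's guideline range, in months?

60-71 months

Base offense level for data theft: 10.
S1 does not apply.
S2 applies: 10 + 2 = 12.
S3 does not apply.
S4 does not apply.
S5 applies (level before this adjustment is 12 ≥ 9, so +4): 12 + 4 = 16.
S7 applies: 16 + 3 = 19.
S8 applies (level before this adjustment is 19 ≥ 11, so +2): 19 + 2 = 21.
Level 21 exceeds the maximum of 19; capped at 19.
Final offense level: 19.
Criminal history: 0 prior points → Category 1 (0-6).
Level 19 falls in the 14-19 band.
Grid: Level 14-19 × Category 1 = 60-71 months.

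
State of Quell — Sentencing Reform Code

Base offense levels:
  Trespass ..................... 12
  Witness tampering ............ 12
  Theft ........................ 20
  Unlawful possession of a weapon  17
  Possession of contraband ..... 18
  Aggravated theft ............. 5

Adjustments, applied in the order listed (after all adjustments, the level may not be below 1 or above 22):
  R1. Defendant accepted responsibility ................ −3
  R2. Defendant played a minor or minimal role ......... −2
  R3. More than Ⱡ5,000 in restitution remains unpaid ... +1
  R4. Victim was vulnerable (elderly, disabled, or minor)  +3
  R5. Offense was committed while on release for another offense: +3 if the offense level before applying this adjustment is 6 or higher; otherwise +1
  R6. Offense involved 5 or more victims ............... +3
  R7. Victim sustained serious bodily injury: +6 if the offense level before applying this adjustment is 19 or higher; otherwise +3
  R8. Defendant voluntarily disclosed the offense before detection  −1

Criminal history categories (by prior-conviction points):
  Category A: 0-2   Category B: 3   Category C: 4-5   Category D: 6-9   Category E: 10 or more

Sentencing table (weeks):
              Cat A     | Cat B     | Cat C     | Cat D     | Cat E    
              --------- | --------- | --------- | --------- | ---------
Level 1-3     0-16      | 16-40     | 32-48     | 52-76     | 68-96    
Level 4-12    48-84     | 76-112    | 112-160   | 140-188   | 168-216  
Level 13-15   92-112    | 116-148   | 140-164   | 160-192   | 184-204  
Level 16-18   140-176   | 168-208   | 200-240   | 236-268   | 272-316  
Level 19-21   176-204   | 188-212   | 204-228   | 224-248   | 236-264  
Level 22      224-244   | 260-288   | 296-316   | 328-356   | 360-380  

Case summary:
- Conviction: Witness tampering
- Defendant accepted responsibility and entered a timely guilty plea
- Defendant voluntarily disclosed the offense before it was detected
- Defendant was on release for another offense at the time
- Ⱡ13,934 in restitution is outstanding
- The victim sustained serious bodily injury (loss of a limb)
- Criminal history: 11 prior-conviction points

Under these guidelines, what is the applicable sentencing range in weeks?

Base offense level for witness tampering: 12.
R1 applies: 12 − 3 = 9.
R3 applies: 9 + 1 = 10.
R4 does not apply.
R5 applies (level before this adjustment is 10 ≥ 6, so +3): 10 + 3 = 13.
R6 does not apply.
R7 applies (level before this adjustment is 13 < 19, so +3): 13 + 3 = 16.
R8 applies: 16 − 1 = 15.
Final offense level: 15.
Criminal history: 11 prior points → Category E (10+).
Level 15 falls in the 13-15 band.
Grid: Level 13-15 × Category E = 184-204 weeks.

184-204 weeks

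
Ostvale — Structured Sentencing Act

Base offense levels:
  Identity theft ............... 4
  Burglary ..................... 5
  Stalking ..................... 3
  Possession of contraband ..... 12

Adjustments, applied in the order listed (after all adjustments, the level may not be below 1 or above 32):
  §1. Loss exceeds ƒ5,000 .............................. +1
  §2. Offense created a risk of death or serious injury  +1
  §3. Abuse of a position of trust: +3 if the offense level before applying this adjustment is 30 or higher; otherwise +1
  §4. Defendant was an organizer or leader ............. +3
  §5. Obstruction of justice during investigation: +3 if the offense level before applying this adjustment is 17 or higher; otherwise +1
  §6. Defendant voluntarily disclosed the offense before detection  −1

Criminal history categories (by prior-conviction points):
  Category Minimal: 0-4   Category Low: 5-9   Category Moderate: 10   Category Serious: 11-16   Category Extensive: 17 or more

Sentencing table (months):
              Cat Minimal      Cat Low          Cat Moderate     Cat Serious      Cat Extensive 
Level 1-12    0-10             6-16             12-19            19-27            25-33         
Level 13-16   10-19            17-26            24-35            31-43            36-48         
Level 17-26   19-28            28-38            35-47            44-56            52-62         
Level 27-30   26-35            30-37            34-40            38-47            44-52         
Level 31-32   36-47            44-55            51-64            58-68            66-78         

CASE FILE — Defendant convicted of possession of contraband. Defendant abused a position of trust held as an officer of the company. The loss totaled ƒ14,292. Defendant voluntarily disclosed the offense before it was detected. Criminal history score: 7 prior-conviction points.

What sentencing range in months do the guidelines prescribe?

Base offense level for possession of contraband: 12.
§1 applies: 12 + 1 = 13.
§2 does not apply.
§3 applies (level before this adjustment is 13 < 30, so +1): 13 + 1 = 14.
§6 applies: 14 − 1 = 13.
Final offense level: 13.
Criminal history: 7 prior points → Category Low (5-9).
Level 13 falls in the 13-16 band.
Grid: Level 13-16 × Category Low = 17-26 months.

17-26 months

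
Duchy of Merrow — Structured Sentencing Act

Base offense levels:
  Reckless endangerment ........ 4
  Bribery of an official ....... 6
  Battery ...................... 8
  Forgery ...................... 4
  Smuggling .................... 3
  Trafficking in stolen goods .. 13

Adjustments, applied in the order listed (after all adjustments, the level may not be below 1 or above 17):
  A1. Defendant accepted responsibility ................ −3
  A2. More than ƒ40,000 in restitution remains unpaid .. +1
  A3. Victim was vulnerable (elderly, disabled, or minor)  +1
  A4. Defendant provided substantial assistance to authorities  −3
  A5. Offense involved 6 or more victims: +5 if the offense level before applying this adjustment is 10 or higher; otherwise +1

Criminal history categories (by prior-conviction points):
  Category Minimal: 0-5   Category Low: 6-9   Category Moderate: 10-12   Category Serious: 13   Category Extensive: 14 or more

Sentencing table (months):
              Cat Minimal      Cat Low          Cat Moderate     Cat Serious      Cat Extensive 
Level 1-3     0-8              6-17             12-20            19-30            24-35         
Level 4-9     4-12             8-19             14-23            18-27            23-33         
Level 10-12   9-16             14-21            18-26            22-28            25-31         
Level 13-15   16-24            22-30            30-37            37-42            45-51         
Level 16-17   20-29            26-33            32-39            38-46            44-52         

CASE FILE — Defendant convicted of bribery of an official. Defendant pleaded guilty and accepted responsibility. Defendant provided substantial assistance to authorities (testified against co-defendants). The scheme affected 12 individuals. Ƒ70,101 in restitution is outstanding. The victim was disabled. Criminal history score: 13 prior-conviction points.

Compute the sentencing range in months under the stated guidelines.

19-30 months

Base offense level for bribery of an official: 6.
A1 applies: 6 − 3 = 3.
A2 applies: 3 + 1 = 4.
A3 applies: 4 + 1 = 5.
A4 applies: 5 − 3 = 2.
A5 applies (level before this adjustment is 2 < 10, so +1): 2 + 1 = 3.
Final offense level: 3.
Criminal history: 13 prior points → Category Serious (13).
Level 3 falls in the 1-3 band.
Grid: Level 1-3 × Category Serious = 19-30 months.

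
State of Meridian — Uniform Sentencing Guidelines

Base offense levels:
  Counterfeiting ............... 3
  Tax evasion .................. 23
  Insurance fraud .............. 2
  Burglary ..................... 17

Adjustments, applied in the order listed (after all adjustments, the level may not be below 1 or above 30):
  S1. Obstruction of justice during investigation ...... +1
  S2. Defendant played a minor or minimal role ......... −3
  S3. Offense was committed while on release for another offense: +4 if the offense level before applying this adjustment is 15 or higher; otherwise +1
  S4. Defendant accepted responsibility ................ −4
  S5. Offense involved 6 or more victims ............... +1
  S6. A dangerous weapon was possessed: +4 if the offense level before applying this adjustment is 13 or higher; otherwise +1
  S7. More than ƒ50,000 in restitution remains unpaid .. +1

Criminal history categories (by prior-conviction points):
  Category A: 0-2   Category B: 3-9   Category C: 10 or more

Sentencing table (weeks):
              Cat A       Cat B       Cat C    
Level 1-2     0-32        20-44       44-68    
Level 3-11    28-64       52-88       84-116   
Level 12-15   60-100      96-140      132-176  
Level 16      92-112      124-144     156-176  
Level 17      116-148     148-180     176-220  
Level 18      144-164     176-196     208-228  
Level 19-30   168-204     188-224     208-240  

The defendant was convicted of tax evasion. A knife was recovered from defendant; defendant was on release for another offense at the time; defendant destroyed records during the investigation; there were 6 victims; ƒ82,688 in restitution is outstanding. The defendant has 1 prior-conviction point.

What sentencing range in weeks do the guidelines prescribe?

Base offense level for tax evasion: 23.
S1 applies: 23 + 1 = 24.
S3 applies (level before this adjustment is 24 ≥ 15, so +4): 24 + 4 = 28.
S4 does not apply.
S5 applies: 28 + 1 = 29.
S6 applies (level before this adjustment is 29 ≥ 13, so +4): 29 + 4 = 33.
S7 applies: 33 + 1 = 34.
Level 34 exceeds the maximum of 30; capped at 30.
Final offense level: 30.
Criminal history: 1 prior point → Category A (0-2).
Level 30 falls in the 19-30 band.
Grid: Level 19-30 × Category A = 168-204 weeks.

168-204 weeks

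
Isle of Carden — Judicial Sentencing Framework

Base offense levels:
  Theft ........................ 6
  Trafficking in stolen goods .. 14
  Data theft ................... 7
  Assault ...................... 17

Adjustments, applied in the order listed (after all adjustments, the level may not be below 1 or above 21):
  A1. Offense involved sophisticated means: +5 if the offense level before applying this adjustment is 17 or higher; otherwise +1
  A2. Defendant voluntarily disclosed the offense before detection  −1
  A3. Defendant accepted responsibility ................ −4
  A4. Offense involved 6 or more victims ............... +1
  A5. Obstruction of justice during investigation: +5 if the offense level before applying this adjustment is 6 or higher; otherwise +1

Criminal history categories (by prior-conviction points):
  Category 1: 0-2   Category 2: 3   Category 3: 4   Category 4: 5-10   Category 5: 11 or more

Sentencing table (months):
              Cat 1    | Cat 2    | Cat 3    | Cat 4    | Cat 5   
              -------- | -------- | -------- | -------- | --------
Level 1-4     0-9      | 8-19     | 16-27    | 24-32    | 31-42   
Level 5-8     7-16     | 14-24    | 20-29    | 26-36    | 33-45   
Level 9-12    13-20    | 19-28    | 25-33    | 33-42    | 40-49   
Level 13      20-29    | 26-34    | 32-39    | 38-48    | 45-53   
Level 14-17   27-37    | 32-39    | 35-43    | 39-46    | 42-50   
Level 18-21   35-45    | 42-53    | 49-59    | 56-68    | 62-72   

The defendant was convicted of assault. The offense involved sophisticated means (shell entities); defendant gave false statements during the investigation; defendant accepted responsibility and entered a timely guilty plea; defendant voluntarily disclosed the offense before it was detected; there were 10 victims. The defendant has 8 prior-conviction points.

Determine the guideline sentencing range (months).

56-68 months

Base offense level for assault: 17.
A1 applies (level before this adjustment is 17 ≥ 17, so +5): 17 + 5 = 22.
A2 applies: 22 − 1 = 21.
A3 applies: 21 − 4 = 17.
A4 applies: 17 + 1 = 18.
A5 applies (level before this adjustment is 18 ≥ 6, so +5): 18 + 5 = 23.
Level 23 exceeds the maximum of 21; capped at 21.
Final offense level: 21.
Criminal history: 8 prior points → Category 4 (5-10).
Level 21 falls in the 18-21 band.
Grid: Level 18-21 × Category 4 = 56-68 months.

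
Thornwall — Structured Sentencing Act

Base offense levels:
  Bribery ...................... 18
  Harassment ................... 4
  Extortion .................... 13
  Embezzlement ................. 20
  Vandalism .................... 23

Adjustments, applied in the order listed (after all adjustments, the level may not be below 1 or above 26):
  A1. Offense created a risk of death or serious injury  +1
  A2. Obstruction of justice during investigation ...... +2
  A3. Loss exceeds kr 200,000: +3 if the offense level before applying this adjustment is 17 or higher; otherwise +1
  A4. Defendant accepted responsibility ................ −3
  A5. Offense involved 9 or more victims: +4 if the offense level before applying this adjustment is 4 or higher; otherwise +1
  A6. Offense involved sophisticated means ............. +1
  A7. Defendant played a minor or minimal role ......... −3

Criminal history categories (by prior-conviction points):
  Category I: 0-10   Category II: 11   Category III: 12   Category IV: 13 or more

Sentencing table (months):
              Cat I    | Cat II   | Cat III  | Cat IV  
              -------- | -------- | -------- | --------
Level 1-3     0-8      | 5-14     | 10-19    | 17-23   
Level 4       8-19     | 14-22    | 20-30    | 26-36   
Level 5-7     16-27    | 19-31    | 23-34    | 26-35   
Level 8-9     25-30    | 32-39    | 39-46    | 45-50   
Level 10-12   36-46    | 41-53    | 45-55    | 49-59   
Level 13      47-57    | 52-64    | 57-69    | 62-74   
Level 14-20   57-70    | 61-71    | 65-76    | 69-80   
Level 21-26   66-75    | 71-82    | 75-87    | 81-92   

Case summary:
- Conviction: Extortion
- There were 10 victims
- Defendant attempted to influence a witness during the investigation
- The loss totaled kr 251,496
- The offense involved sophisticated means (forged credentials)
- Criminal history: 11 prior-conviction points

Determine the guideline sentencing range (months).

Base offense level for extortion: 13.
A1 does not apply.
A2 applies: 13 + 2 = 15.
A3 applies (level before this adjustment is 15 < 17, so +1): 15 + 1 = 16.
A5 applies (level before this adjustment is 16 ≥ 4, so +4): 16 + 4 = 20.
A6 applies: 20 + 1 = 21.
Final offense level: 21.
Criminal history: 11 prior points → Category II (11).
Level 21 falls in the 21-26 band.
Grid: Level 21-26 × Category II = 71-82 months.

71-82 months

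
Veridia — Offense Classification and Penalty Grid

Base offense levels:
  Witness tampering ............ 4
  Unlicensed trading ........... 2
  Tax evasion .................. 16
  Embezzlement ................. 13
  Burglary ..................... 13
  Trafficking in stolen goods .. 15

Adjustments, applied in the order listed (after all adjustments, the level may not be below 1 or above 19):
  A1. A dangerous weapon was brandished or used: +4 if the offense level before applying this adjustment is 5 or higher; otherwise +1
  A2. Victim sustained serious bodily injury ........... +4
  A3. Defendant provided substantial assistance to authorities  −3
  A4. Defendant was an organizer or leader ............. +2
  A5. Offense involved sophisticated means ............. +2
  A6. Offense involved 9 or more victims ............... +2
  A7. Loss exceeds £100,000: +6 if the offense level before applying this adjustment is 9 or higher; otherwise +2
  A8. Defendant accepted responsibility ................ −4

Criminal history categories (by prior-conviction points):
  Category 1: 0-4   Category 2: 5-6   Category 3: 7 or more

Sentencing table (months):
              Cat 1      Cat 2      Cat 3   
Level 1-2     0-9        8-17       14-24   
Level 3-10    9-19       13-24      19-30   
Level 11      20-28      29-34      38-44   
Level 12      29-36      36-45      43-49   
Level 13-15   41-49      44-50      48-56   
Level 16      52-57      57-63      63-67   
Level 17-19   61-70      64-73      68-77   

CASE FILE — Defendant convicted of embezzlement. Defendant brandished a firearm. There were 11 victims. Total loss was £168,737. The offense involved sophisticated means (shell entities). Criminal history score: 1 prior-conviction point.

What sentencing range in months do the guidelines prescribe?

Base offense level for embezzlement: 13.
A1 applies (level before this adjustment is 13 ≥ 5, so +4): 13 + 4 = 17.
A3 does not apply.
A5 applies: 17 + 2 = 19.
A6 applies: 19 + 2 = 21.
A7 applies (level before this adjustment is 21 ≥ 9, so +6): 21 + 6 = 27.
A8 does not apply.
Level 27 exceeds the maximum of 19; capped at 19.
Final offense level: 19.
Criminal history: 1 prior point → Category 1 (0-4).
Level 19 falls in the 17-19 band.
Grid: Level 17-19 × Category 1 = 61-70 months.

61-70 months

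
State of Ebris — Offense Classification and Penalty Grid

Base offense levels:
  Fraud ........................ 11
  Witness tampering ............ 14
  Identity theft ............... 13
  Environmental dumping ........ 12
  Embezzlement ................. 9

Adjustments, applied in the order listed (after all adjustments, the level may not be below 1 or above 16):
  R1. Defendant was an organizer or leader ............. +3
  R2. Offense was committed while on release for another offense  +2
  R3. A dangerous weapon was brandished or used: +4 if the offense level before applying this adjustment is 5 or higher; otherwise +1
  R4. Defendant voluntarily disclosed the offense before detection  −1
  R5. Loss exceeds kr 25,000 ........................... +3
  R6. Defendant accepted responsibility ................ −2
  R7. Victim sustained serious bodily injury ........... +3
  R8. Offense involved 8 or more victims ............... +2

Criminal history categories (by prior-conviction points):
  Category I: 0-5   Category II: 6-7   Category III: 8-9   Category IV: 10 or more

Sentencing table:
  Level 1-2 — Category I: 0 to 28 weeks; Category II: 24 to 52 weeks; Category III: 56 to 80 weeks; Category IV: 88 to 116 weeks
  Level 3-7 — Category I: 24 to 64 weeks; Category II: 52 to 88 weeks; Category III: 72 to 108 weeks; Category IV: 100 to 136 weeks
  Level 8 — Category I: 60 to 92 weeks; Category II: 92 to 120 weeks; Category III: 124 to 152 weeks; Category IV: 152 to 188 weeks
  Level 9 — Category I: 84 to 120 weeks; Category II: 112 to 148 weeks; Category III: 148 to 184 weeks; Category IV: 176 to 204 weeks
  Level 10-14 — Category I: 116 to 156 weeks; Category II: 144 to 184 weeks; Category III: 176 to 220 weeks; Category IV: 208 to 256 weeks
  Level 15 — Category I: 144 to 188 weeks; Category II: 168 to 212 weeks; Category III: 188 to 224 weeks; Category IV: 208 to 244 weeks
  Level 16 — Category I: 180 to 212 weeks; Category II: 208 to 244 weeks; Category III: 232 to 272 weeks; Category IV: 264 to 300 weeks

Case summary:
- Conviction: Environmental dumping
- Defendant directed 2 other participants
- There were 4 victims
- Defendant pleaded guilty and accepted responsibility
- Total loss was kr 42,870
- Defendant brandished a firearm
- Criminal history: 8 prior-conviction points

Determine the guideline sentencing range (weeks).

Base offense level for environmental dumping: 12.
R1 applies: 12 + 3 = 15.
R2 does not apply.
R3 applies (level before this adjustment is 15 ≥ 5, so +4): 15 + 4 = 19.
R4 does not apply.
R5 applies: 19 + 3 = 22.
R6 applies: 22 − 2 = 20.
R8 does not apply.
Level 20 exceeds the maximum of 16; capped at 16.
Final offense level: 16.
Criminal history: 8 prior points → Category III (8-9).
Level 16 falls in the 16 band.
Grid: Level 16 × Category III = 232-272 weeks.

232-272 weeks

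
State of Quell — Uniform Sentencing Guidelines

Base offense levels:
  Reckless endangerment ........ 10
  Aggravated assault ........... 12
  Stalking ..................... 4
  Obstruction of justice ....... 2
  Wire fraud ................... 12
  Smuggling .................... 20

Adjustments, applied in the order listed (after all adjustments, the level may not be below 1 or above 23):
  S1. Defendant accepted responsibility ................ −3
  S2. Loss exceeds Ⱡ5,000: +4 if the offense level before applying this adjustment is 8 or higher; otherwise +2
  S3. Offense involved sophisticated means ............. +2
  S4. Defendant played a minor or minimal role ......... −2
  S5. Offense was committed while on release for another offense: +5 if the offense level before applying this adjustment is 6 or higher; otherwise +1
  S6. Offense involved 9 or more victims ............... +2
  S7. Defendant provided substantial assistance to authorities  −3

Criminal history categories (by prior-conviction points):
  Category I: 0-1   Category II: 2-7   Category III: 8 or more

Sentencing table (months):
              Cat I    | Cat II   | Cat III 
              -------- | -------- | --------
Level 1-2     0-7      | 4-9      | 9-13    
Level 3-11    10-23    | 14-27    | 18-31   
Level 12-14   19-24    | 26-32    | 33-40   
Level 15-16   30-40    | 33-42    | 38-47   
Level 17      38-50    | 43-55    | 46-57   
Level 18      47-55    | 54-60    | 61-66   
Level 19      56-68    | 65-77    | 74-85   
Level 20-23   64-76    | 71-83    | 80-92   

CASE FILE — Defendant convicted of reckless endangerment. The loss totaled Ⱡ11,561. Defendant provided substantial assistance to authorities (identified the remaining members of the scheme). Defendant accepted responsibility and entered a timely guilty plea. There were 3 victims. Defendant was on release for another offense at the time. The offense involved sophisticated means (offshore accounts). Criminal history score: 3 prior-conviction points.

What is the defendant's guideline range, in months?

Base offense level for reckless endangerment: 10.
S1 applies: 10 − 3 = 7.
S2 applies (level before this adjustment is 7 < 8, so +2): 7 + 2 = 9.
S3 applies: 9 + 2 = 11.
S4 does not apply.
S5 applies (level before this adjustment is 11 ≥ 6, so +5): 11 + 5 = 16.
S7 applies: 16 − 3 = 13.
Final offense level: 13.
Criminal history: 3 prior points → Category II (2-7).
Level 13 falls in the 12-14 band.
Grid: Level 12-14 × Category II = 26-32 months.

26-32 months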